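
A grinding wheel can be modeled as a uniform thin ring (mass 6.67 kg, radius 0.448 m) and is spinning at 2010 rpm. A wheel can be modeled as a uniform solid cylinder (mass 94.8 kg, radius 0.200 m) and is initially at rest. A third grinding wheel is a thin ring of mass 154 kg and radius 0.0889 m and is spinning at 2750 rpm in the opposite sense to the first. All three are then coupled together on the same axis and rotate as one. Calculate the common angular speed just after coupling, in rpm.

No external torque acts about the common axis, so total angular momentum is conserved.
Moments of inertia: I_A = (6.67)(0.448)² = 1.339 kg·m²; I_B = ½(94.8)(0.200)² = 1.896 kg·m²; I_C = (154)(0.0889)² = 1.217 kg·m².
Taking A's sense as positive: L = (1.339)(2010) − (1.217)(2750) = -656.2 kg·m²·rpm.
Combined I = 1.339 + 1.896 + 1.217 = 4.452 kg·m².
ω_f = L / I = -656.2 / 4.452 = -147.4 rpm.

|ω_f| ≈ 147 rpm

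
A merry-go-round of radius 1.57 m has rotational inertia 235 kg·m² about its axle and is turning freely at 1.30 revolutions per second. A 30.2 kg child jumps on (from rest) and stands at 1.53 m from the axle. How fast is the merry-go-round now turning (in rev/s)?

The added mass arrives with no angular momentum about the axle, and any external torque about the axle is negligible, so the system's angular momentum is conserved.
Added inertia Σmr² = (30.2)(1.53)² = 70.70 kg·m²; I_f = 235.0 + 70.70 = 305.7 kg·m².
ω_f = I_p ω_i / I_f = (235.0)(1.30) / 305.7 = 0.9994 rev/s.

ω_f ≈ 0.999 rev/s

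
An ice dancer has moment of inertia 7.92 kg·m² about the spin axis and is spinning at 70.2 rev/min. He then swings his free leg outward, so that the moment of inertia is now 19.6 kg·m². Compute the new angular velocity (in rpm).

With no external torque about the axis, L is conserved: I₁ω₁ = I₂ω₂.
ω₂ = I₁ω₁ / I₂ = (7.920)(70.2 rpm) / (19.60) = 28.37 rpm.

ω₂ ≈ 28.4 rpm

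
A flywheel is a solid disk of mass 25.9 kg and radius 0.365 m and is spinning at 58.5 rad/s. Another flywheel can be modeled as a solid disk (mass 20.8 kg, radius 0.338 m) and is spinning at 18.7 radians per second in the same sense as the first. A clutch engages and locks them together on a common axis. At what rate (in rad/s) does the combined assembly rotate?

The coupling torques are internal; angular momentum about the shared axis is conserved.
Moments of inertia: I_A = ½(25.9)(0.365)² = 1.725 kg·m²; I_B = ½(20.8)(0.338)² = 1.188 kg·m².
Taking A's sense as positive: L = (1.725)(58.5) + (1.188)(18.7) = 123.1 kg·m²·rad/s.
Combined I = 1.725 + 1.188 = 2.913 kg·m².
ω_f = L / I = 123.1 / 2.913 = 42.27 rad/s.

|ω_f| ≈ 42.3 rad/s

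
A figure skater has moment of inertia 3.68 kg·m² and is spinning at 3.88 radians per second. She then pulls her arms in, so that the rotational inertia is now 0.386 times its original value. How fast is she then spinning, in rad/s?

With no external torque about the axis, L is conserved: I₁ω₁ = I₂ω₂.
I₂ = 0.386 × 3.68 = 1.420 kg·m².
ω₂ = I₁ω₁ / I₂ = (3.680)(3.88 rad/s) / (1.420) = 10.05 rad/s.

ω₂ ≈ 10.1 rad/s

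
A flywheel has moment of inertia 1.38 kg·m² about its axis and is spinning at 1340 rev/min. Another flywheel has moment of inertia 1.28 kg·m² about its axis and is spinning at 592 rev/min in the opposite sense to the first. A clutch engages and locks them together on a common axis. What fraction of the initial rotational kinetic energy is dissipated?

The coupling torques are internal; angular momentum about the shared axis is conserved.
Taking A's sense as positive: L = (1.380)(1340) − (1.280)(592) = 1091 kg·m²·rpm.
Combined I = 1.380 + 1.280 = 2.660 kg·m².
ω_f = L / I = 1091 / 2.660 = 410.3 rpm.
KE_i = ½ΣIω² = 16050 J; KE_f = ½(2.660)(42.97)² = 2456 J.
Fraction dissipated = (KE_i − KE_f)/KE_i = 0.8470.

fraction ≈ 0.847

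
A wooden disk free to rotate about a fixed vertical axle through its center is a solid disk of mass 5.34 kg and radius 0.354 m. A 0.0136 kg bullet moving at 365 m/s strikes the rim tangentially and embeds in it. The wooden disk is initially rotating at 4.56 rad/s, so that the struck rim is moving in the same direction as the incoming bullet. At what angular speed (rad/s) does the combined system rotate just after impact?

|ω_f| ≈ 9.76 rad/s

About the axle the impulsive forces during the collision are internal, so angular momentum about that axis is conserved.
I_p = ½(5.34)(0.354)² = 0.3346 kg·m². Taking the sense of the bullet's angular momentum as positive, L_{bullet} = m v R = (0.0136)(365)(0.354) = 1.757 kg·m²/s.
L_i = +I_p ω_p + m v R = +(0.3346)(4.56) + 1.757 = 3.283 kg·m²/s.
After sticking, I_f = I_p + m R² = 0.3346 + (0.0136)(0.354)² = 0.3363 kg·m².
ω_f = L_i / I_f = 3.283 / 0.3363 = 9.762 rad/s.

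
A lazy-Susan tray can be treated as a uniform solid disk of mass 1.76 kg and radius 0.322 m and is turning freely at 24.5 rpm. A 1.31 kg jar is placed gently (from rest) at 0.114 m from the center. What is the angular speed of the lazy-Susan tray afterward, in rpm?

The added mass arrives with no angular momentum about the center, and any external torque about the center is negligible, so the system's angular momentum is conserved.
I_p = ½(1.76)(0.322)² = 0.09124 kg·m².
Added inertia Σmr² = (1.31)(0.114)² = 0.01702 kg·m²; I_f = 0.09124 + 0.01702 = 0.1083 kg·m².
ω_f = I_p ω_i / I_f = (0.09124)(24.5) / 0.1083 = 20.65 rpm.

ω_f ≈ 20.6 rpm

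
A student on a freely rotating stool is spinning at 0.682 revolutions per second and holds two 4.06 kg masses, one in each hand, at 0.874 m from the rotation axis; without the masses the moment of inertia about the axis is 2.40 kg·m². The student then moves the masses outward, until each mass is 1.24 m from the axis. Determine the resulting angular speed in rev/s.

ω₂ ≈ 0.394 rev/s

Angular momentum about the spin axis is conserved since the torque about it is zero.
I₁ = 2.40 + 2(4.06)(0.874)² = 8.603 kg·m²; I₂ = 2.40 + 2(4.06)(1.24)² = 14.89 kg·m².
ω₂ = I₁ω₁ / I₂ = (8.603)(0.682 rev/s) / (14.89) = 0.3941 rev/s.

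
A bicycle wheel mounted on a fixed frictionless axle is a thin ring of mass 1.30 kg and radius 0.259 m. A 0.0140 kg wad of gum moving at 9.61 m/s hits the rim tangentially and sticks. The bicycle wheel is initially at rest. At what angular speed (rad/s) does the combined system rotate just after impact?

About the axle the impulsive forces during the collision are internal, so angular momentum about that axis is conserved.
I_p = (1.30)(0.259)² = 0.08721 kg·m². Taking the sense of the wad of gum's angular momentum as positive, L_{wad} = m v R = (0.0140)(9.61)(0.259) = 0.03485 kg·m²/s.
L_i = 0 + 0.03485 = 0.03485 kg·m²/s.
After sticking, I_f = I_p + m R² = 0.08721 + (0.0140)(0.259)² = 0.08814 kg·m².
ω_f = L_i / I_f = 0.03485 / 0.08814 = 0.3953 rad/s.

|ω_f| ≈ 0.395 rad/s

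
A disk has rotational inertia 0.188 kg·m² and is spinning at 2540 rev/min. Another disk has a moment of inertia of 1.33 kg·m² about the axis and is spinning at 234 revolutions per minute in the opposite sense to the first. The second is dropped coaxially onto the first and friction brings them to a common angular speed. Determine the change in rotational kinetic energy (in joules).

ΔKE ≈ -6950 J

The coupling torques are internal; angular momentum about the shared axis is conserved.
Taking A's sense as positive: L = (0.1880)(2540) − (1.330)(234) = 166.3 kg·m²·rpm.
Combined I = 0.1880 + 1.330 = 1.518 kg·m².
ω_f = L / I = 166.3 / 1.518 = 109.6 rpm.
KE_i = ½ΣIω² = 7050 J; KE_f = ½(1.518)(11.47)² = 99.89 J.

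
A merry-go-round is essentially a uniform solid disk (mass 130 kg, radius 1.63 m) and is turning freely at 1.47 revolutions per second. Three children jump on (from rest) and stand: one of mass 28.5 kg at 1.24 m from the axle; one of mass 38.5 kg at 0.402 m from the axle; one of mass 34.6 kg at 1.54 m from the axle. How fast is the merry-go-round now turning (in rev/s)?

No external torque acts about the axle; L_before = L_after.
I_p = ½(130)(1.63)² = 172.7 kg·m².
Added inertia Σmr² = (28.5)(1.24)² + (38.5)(0.402)² + (34.6)(1.54)² = 132.1 kg·m²; I_f = 172.7 + 132.1 = 304.8 kg·m².
ω_f = I_p ω_i / I_f = (172.7)(1.47) / 304.8 = 0.8329 rev/s.

ω_f ≈ 0.833 rev/s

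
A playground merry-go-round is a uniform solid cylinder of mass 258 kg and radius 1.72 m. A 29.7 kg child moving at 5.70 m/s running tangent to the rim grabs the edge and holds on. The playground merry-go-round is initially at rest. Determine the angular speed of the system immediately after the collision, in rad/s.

|ω_f| ≈ 0.620 rad/s

About the axle the impulsive forces during the collision are internal, so angular momentum about that axis is conserved.
I_p = ½(258)(1.72)² = 381.6 kg·m². Taking the sense of the child's angular momentum as positive, L_{child} = m v R = (29.7)(5.70)(1.72) = 291.2 kg·m²/s.
L_i = 0 + 291.2 = 291.2 kg·m²/s.
After sticking, I_f = I_p + m R² = 381.6 + (29.7)(1.72)² = 469.5 kg·m².
ω_f = L_i / I_f = 291.2 / 469.5 = 0.6202 rad/s.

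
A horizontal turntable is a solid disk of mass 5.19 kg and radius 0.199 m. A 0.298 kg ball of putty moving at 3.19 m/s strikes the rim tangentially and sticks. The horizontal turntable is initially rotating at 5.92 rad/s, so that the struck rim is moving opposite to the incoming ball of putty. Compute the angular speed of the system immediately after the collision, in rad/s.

The axle reaction passes through the axle and exerts no torque about it; angular momentum about the axle is conserved through the impact.
I_p = ½(5.19)(0.199)² = 0.1028 kg·m². Taking the sense of the ball of putty's angular momentum as positive, L_{ball} = m v R = (0.298)(3.19)(0.199) = 0.1892 kg·m²/s.
L_i = −I_p ω_p + m v R = −(0.1028)(5.92) + 0.1892 = -0.4192 kg·m²/s.
After sticking, I_f = I_p + m R² = 0.1028 + (0.298)(0.199)² = 0.1146 kg·m².
ω_f = L_i / I_f = -0.4192 / 0.1146 = -3.659 rad/s.

|ω_f| ≈ 3.66 rad/s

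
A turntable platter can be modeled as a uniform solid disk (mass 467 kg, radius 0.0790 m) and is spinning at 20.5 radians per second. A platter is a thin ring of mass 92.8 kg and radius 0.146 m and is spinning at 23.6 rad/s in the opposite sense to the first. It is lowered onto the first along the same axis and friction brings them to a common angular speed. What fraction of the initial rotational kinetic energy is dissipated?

fraction ≈ 0.952

The coupling torques are internal; angular momentum about the shared axis is conserved.
Moments of inertia: I_A = ½(467)(0.0790)² = 1.457 kg·m²; I_B = (92.8)(0.146)² = 1.978 kg·m².
Taking A's sense as positive: L = (1.457)(20.5) − (1.978)(23.6) = -16.81 kg·m²·rad/s.
Combined I = 1.457 + 1.978 = 3.435 kg·m².
ω_f = L / I = -16.81 / 3.435 = -4.893 rad/s.
KE_i = ½ΣIω² = 857.1 J; KE_f = ½(3.435)(4.893)² = 41.13 J.
Fraction dissipated = (KE_i − KE_f)/KE_i = 0.9520.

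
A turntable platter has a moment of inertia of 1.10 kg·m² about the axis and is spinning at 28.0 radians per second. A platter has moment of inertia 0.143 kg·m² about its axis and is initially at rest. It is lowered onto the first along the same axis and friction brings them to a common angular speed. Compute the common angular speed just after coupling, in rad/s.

|ω_f| ≈ 24.8 rad/s

The coupling torques are internal; angular momentum about the shared axis is conserved.
Taking A's sense as positive: L = (1.100)(28.0) = 30.80 kg·m²·rad/s.
Combined I = 1.100 + 0.1430 = 1.243 kg·m².
ω_f = L / I = 30.80 / 1.243 = 24.78 rad/s.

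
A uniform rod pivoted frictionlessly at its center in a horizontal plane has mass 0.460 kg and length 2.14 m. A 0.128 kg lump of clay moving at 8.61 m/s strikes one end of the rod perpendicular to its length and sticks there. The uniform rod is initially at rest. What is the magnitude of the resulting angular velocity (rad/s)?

About the pivot the impulsive forces during the collision are internal, so angular momentum about that axis is conserved.
I_p = (1/12)(0.460)(2.14)² = 0.1756 kg·m². Taking the sense of the lump of clay's angular momentum as positive, L_{lump} = m v R = (0.128)(8.61)(2.14/2) = 1.179 kg·m²/s.
L_i = 0 + 1.179 = 1.179 kg·m²/s.
After sticking, I_f = I_p + m R² = 0.1756 + (0.128)(2.14/2)² = 0.3221 kg·m².
ω_f = L_i / I_f = 1.179 / 0.3221 = 3.661 rad/s.

|ω_f| ≈ 3.66 rad/s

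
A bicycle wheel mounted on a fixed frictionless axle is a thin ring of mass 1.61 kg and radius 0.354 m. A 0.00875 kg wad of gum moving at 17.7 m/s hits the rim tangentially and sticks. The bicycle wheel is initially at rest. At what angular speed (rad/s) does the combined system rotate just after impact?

|ω_f| ≈ 0.270 rad/s

The axle reaction passes through the axle and exerts no torque about it; angular momentum about the axle is conserved through the impact.
I_p = (1.61)(0.354)² = 0.2018 kg·m². Taking the sense of the wad of gum's angular momentum as positive, L_{wad} = m v R = (0.00875)(17.7)(0.354) = 0.05483 kg·m²/s.
L_i = 0 + 0.05483 = 0.05483 kg·m²/s.
After sticking, I_f = I_p + m R² = 0.2018 + (0.00875)(0.354)² = 0.2029 kg·m².
ω_f = L_i / I_f = 0.05483 / 0.2029 = 0.2703 rad/s.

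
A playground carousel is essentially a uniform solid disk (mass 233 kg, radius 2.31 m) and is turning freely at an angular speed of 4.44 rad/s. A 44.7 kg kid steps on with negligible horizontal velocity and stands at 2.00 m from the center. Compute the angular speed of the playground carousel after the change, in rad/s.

ω_f ≈ 3.45 rad/s

The added mass arrives with no angular momentum about the center, and any external torque about the center is negligible, so the system's angular momentum is conserved.
I_p = ½(233)(2.31)² = 621.7 kg·m².
Added inertia Σmr² = (44.7)(2.00)² = 178.8 kg·m²; I_f = 621.7 + 178.8 = 800.5 kg·m².
ω_f = I_p ω_i / I_f = (621.7)(4.44) / 800.5 = 3.448 rad/s.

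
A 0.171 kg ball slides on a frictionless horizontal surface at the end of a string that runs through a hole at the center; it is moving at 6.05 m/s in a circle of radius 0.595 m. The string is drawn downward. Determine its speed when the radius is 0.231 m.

The only horizontal force on the mass is along the cord (radial), so it exerts no torque about the hole and angular momentum m v r is conserved.
v₂ = v₁ r₁ / r₂ = (6.05)(0.595) / (0.231) = 15.58 m/s.

v₂ ≈ 15.6 m/s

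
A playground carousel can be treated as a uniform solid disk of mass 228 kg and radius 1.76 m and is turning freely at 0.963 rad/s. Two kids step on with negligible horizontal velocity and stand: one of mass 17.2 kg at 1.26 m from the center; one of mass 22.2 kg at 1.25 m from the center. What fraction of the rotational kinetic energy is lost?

No external torque acts about the center; L_before = L_after.
I_p = ½(228)(1.76)² = 353.1 kg·m².
Added inertia Σmr² = (17.2)(1.26)² + (22.2)(1.25)² = 61.99 kg·m²; I_f = 353.1 + 61.99 = 415.1 kg·m².
ω_f = I_p ω_i / I_f = (353.1)(0.963) / 415.1 = 0.8192 rad/s.
KE_i = ½(353.1)(0.9630 rad/s)² = 163.7 J; KE_f = ½(415.1)(0.8192)² = 139.3 J.
Fraction lost = 0.1493.

fraction ≈ 0.149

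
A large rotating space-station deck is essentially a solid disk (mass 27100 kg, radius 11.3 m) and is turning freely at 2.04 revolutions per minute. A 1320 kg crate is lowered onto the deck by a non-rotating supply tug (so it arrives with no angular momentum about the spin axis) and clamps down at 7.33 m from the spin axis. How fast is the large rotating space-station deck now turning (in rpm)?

The added mass arrives with no angular momentum about the spin axis, and any external torque about the spin axis is negligible, so the system's angular momentum is conserved.
I_p = ½(27100)(11.3)² = 1.730e+06 kg·m².
Added inertia Σmr² = (1320)(7.33)² = 70920 kg·m²; I_f = 1.730e+06 + 70920 = 1.801e+06 kg·m².
ω_f = I_p ω_i / I_f = (1.730e+06)(2.04) / 1.801e+06 = 1.960 rpm.

ω_f ≈ 1.96 rpm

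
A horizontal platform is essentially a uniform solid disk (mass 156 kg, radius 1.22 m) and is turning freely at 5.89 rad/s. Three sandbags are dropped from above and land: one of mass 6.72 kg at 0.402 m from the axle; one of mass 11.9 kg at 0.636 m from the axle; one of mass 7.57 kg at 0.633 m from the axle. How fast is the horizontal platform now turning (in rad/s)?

ω_f ≈ 5.47 rad/s

The added mass arrives with no angular momentum about the axle, and any external torque about the axle is negligible, so the system's angular momentum is conserved.
I_p = ½(156)(1.22)² = 116.1 kg·m².
Added inertia Σmr² = (6.72)(0.402)² + (11.9)(0.636)² + (7.57)(0.633)² = 8.933 kg·m²; I_f = 116.1 + 8.933 = 125.0 kg·m².
ω_f = I_p ω_i / I_f = (116.1)(5.89) / 125.0 = 5.469 rad/s.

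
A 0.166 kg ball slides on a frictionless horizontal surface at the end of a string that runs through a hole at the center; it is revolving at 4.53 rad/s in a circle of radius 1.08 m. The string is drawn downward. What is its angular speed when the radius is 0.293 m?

ω₂ ≈ 61.5 rad/s

The constraining force is radial, so m r² ω about the center is conserved.
ω₂ = ω₁ (r₁/r₂)² = (4.53)(1.08/0.293)² = 61.55 rad/s.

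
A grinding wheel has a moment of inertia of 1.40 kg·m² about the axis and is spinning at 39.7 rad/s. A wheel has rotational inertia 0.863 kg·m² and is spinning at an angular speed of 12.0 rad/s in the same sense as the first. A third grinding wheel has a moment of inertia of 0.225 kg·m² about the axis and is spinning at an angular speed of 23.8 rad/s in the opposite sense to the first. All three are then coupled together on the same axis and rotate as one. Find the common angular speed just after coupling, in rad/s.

No external torque acts about the common axis, so total angular momentum is conserved.
Taking A's sense as positive: L = (1.400)(39.7) + (0.8630)(12.0) − (0.2250)(23.8) = 60.58 kg·m²·rad/s.
Combined I = 1.400 + 0.8630 + 0.2250 = 2.488 kg·m².
ω_f = L / I = 60.58 / 2.488 = 24.35 rad/s.

|ω_f| ≈ 24.3 rad/s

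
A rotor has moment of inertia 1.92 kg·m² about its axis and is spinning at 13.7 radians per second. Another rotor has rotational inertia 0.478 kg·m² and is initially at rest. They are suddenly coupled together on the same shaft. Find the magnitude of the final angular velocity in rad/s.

The coupling torques are internal; angular momentum about the shared axis is conserved.
Taking A's sense as positive: L = (1.920)(13.7) = 26.30 kg·m²·rad/s.
Combined I = 1.920 + 0.4780 = 2.398 kg·m².
ω_f = L / I = 26.30 / 2.398 = 10.97 rad/s.

|ω_f| ≈ 11.0 rad/s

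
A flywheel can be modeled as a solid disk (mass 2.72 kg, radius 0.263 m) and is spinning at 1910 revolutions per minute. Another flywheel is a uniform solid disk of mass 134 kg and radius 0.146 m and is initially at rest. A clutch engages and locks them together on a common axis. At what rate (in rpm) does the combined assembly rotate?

|ω_f| ≈ 118 rpm

The coupling torques are internal; angular momentum about the shared axis is conserved.
Moments of inertia: I_A = ½(2.72)(0.263)² = 0.09407 kg·m²; I_B = ½(134)(0.146)² = 1.428 kg·m².
Taking A's sense as positive: L = (0.09407)(1910) = 179.7 kg·m²·rpm.
Combined I = 0.09407 + 1.428 = 1.522 kg·m².
ω_f = L / I = 179.7 / 1.522 = 118.0 rpm.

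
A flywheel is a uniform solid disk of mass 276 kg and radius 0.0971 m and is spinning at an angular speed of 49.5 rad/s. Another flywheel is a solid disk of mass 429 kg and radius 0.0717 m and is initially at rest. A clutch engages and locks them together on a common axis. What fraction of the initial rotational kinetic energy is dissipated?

fraction ≈ 0.459

No external torque acts about the common axis, so total angular momentum is conserved.
Moments of inertia: I_A = ½(276)(0.0971)² = 1.301 kg·m²; I_B = ½(429)(0.0717)² = 1.103 kg·m².
Taking A's sense as positive: L = (1.301)(49.5) = 64.41 kg·m²·rad/s.
Combined I = 1.301 + 1.103 = 2.404 kg·m².
ω_f = L / I = 64.41 / 2.404 = 26.79 rad/s.
KE_i = ½ΣIω² = 1594 J; KE_f = ½(2.404)(26.79)² = 862.8 J.
Fraction dissipated = (KE_i − KE_f)/KE_i = 0.4587.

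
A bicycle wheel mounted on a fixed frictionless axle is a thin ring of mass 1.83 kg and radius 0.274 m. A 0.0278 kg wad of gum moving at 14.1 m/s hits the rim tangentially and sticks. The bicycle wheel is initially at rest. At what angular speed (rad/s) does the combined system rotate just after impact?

The axle reaction passes through the axle and exerts no torque about it; angular momentum about the axle is conserved through the impact.
I_p = (1.83)(0.274)² = 0.1374 kg·m². Taking the sense of the wad of gum's angular momentum as positive, L_{wad} = m v R = (0.0278)(14.1)(0.274) = 0.1074 kg·m²/s.
L_i = 0 + 0.1074 = 0.1074 kg·m²/s.
After sticking, I_f = I_p + m R² = 0.1374 + (0.0278)(0.274)² = 0.1395 kg·m².
ω_f = L_i / I_f = 0.1074 / 0.1395 = 0.7700 rad/s.

|ω_f| ≈ 0.770 rad/s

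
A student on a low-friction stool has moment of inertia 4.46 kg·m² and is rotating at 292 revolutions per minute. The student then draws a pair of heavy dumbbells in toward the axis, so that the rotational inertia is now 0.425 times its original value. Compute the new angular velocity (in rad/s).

ω₂ ≈ 71.9 rad/s

Angular momentum about the spin axis is conserved since the torque about it is zero.
I₂ = 0.425 × 4.46 = 1.895 kg·m².
ω₂ = I₁ω₁ / I₂ = (4.460)(292 rpm) / (1.895) = 687.1 rpm = 71.95 rad/s.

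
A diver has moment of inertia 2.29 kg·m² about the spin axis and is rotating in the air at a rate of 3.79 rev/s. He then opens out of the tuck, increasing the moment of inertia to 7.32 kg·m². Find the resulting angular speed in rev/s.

No external torque acts about the spin axis, so angular momentum is conserved.
ω₂ = I₁ω₁ / I₂ = (2.290)(3.79 rev/s) / (7.320) = 1.186 rev/s.

ω₂ ≈ 1.19 rev/s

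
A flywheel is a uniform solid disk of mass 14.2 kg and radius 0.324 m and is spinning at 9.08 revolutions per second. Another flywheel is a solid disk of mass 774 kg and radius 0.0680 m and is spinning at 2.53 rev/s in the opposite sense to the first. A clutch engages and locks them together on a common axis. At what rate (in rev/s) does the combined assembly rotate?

|ω_f| ≈ 0.884 rev/s

No external torque acts about the common axis, so total angular momentum is conserved.
Moments of inertia: I_A = ½(14.2)(0.324)² = 0.7453 kg·m²; I_B = ½(774)(0.0680)² = 1.789 kg·m².
Taking A's sense as positive: L = (0.7453)(9.08) − (1.789)(2.53) = 2.240 kg·m²·rev/s.
Combined I = 0.7453 + 1.789 = 2.535 kg·m².
ω_f = L / I = 2.240 / 2.535 = 0.8838 rev/s.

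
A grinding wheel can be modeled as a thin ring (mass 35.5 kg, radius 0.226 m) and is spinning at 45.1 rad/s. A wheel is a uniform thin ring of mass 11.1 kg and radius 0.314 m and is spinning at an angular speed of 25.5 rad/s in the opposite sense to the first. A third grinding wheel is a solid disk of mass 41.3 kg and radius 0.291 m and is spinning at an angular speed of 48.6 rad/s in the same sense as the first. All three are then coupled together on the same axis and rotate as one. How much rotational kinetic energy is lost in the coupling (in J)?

No external torque acts about the common axis, so total angular momentum is conserved.
Moments of inertia: I_A = (35.5)(0.226)² = 1.813 kg·m²; I_B = (11.1)(0.314)² = 1.094 kg·m²; I_C = ½(41.3)(0.291)² = 1.749 kg·m².
Taking A's sense as positive: L = (1.813)(45.1) − (1.094)(25.5) + (1.749)(48.6) = 138.9 kg·m²·rad/s.
Combined I = 1.813 + 1.094 + 1.749 = 4.656 kg·m².
ω_f = L / I = 138.9 / 4.656 = 29.82 rad/s.
KE_i = ½ΣIω² = 4265 J; KE_f = ½(4.656)(29.82)² = 2070 J.

ΔKE lost ≈ 2190 J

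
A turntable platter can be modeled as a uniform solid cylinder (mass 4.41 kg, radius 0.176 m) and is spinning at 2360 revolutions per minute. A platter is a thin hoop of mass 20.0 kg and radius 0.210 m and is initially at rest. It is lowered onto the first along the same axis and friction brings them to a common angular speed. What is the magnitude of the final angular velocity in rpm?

|ω_f| ≈ 170 rpm

No external torque acts about the common axis, so total angular momentum is conserved.
Moments of inertia: I_A = ½(4.41)(0.176)² = 0.06830 kg·m²; I_B = (20.0)(0.210)² = 0.8820 kg·m².
Taking A's sense as positive: L = (0.06830)(2360) = 161.2 kg·m²·rpm.
Combined I = 0.06830 + 0.8820 = 0.9503 kg·m².
ω_f = L / I = 161.2 / 0.9503 = 169.6 rpm.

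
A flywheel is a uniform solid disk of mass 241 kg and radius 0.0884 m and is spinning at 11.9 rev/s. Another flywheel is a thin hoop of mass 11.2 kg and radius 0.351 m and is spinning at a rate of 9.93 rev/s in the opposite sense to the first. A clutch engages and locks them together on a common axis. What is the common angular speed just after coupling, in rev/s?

No external torque acts about the common axis, so total angular momentum is conserved.
Moments of inertia: I_A = ½(241)(0.0884)² = 0.9417 kg·m²; I_B = (11.2)(0.351)² = 1.380 kg·m².
Taking A's sense as positive: L = (0.9417)(11.9) − (1.380)(9.93) = -2.496 kg·m²·rev/s.
Combined I = 0.9417 + 1.380 = 2.322 kg·m².
ω_f = L / I = -2.496 / 2.322 = -1.075 rev/s.

|ω_f| ≈ 1.08 rev/s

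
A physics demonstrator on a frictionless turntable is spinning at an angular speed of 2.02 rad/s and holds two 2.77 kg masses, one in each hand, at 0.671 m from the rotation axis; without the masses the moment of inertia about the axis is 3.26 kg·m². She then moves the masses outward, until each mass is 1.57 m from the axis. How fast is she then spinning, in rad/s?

ω₂ ≈ 0.687 rad/s

Angular momentum about the spin axis is conserved since the torque about it is zero.
I₁ = 3.26 + 2(2.77)(0.671)² = 5.754 kg·m²; I₂ = 3.26 + 2(2.77)(1.57)² = 16.92 kg·m².
ω₂ = I₁ω₁ / I₂ = (5.754)(2.02 rad/s) / (16.92) = 0.6872 rad/s.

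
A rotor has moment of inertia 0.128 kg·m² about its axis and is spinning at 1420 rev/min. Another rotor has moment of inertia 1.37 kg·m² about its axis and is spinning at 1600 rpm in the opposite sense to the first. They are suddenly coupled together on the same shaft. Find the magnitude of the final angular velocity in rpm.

The coupling torques are internal; angular momentum about the shared axis is conserved.
Taking A's sense as positive: L = (0.1280)(1420) − (1.370)(1600) = -2010 kg·m²·rpm.
Combined I = 0.1280 + 1.370 = 1.498 kg·m².
ω_f = L / I = -2010 / 1.498 = -1342 rpm.

|ω_f| ≈ 1340 rpm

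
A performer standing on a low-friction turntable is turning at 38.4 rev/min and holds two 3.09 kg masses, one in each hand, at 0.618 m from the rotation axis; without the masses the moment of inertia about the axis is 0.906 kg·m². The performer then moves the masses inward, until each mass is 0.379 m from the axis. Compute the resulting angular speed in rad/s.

No external torque acts about the spin axis, so angular momentum is conserved.
I₁ = 0.906 + 2(3.09)(0.618)² = 3.266 kg·m²; I₂ = 0.906 + 2(3.09)(0.379)² = 1.794 kg·m².
ω₂ = I₁ω₁ / I₂ = (3.266)(38.4 rpm) / (1.794) = 69.93 rpm = 7.323 rad/s.

ω₂ ≈ 7.32 rad/s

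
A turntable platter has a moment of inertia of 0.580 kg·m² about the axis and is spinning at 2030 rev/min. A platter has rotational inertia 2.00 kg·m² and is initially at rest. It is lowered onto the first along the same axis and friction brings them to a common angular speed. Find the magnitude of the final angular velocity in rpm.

|ω_f| ≈ 456 rpm

The coupling torques are internal; angular momentum about the shared axis is conserved.
Taking A's sense as positive: L = (0.5800)(2030) = 1177 kg·m²·rpm.
Combined I = 0.5800 + 2.000 = 2.580 kg·m².
ω_f = L / I = 1177 / 2.580 = 456.4 rpm.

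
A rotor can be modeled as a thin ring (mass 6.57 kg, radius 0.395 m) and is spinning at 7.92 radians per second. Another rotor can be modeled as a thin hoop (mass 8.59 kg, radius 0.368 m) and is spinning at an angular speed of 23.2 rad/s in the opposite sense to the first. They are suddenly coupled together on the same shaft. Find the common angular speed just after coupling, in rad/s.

|ω_f| ≈ 8.62 rad/s

No external torque acts about the common axis, so total angular momentum is conserved.
Moments of inertia: I_A = (6.57)(0.395)² = 1.025 kg·m²; I_B = (8.59)(0.368)² = 1.163 kg·m².
Taking A's sense as positive: L = (1.025)(7.92) − (1.163)(23.2) = -18.87 kg·m²·rad/s.
Combined I = 1.025 + 1.163 = 2.188 kg·m².
ω_f = L / I = -18.87 / 2.188 = -8.623 rad/s.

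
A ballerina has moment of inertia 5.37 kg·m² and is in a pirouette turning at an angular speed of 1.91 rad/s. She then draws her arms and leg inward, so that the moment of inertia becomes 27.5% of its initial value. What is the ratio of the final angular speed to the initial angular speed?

ω₂/ω₁ ≈ 3.64

Angular momentum about the spin axis is conserved since the torque about it is zero.
I₂ = 0.275 × 5.37 = 1.477 kg·m².
ω₂/ω₁ = I₁/I₂ = 5.370 / 1.477 = 3.636.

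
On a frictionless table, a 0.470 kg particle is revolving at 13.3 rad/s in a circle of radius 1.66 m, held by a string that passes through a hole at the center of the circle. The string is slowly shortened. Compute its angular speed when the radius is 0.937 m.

ω₂ ≈ 41.7 rad/s

The constraining force is radial, so m r² ω about the center is conserved.
ω₂ = ω₁ (r₁/r₂)² = (13.3)(1.66/0.937)² = 41.74 rad/s.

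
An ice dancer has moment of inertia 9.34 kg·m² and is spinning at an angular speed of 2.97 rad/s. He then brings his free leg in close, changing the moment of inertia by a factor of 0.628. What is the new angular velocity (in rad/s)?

No external torque acts about the spin axis, so angular momentum is conserved.
I₂ = 0.628 × 9.34 = 5.866 kg·m².
ω₂ = I₁ω₁ / I₂ = (9.340)(2.97 rad/s) / (5.866) = 4.729 rad/s.

ω₂ ≈ 4.73 rad/s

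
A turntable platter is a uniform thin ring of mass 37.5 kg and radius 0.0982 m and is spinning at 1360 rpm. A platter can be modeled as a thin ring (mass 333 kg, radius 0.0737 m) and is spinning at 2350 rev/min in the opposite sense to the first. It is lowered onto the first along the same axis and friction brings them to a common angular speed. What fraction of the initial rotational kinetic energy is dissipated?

fraction ≈ 0.389

The coupling torques are internal; angular momentum about the shared axis is conserved.
Moments of inertia: I_A = (37.5)(0.0982)² = 0.3616 kg·m²; I_B = (333)(0.0737)² = 1.809 kg·m².
Taking A's sense as positive: L = (0.3616)(1360) − (1.809)(2350) = -3759 kg·m²·rpm.
Combined I = 0.3616 + 1.809 = 2.170 kg·m².
ω_f = L / I = -3759 / 2.170 = -1732 rpm.
KE_i = ½ΣIω² = 58440 J; KE_f = ½(2.170)(181.4)² = 35690 J.
Fraction dissipated = (KE_i − KE_f)/KE_i = 0.3892.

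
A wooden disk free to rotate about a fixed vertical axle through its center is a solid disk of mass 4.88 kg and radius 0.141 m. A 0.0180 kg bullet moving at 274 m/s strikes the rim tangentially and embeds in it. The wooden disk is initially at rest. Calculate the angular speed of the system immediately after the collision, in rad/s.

About the axle the impulsive forces during the collision are internal, so angular momentum about that axis is conserved.
I_p = ½(4.88)(0.141)² = 0.04851 kg·m². Taking the sense of the bullet's angular momentum as positive, L_{bullet} = m v R = (0.0180)(274)(0.141) = 0.6954 kg·m²/s.
L_i = 0 + 0.6954 = 0.6954 kg·m²/s.
After sticking, I_f = I_p + m R² = 0.04851 + (0.0180)(0.141)² = 0.04887 kg·m².
ω_f = L_i / I_f = 0.6954 / 0.04887 = 14.23 rad/s.

|ω_f| ≈ 14.2 rad/s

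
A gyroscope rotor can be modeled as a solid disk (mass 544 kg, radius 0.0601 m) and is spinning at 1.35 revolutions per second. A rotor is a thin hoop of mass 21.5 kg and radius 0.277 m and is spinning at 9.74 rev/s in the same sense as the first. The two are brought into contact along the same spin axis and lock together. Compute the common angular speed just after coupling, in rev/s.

|ω_f| ≈ 6.61 rev/s

No external torque acts about the common axis, so total angular momentum is conserved.
Moments of inertia: I_A = ½(544)(0.0601)² = 0.9825 kg·m²; I_B = (21.5)(0.277)² = 1.650 kg·m².
Taking A's sense as positive: L = (0.9825)(1.35) + (1.650)(9.74) = 17.39 kg·m²·rev/s.
Combined I = 0.9825 + 1.650 = 2.632 kg·m².
ω_f = L / I = 17.39 / 2.632 = 6.608 rev/s.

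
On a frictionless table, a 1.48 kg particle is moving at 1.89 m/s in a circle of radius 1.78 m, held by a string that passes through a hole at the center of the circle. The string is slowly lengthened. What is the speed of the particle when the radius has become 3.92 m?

v₂ ≈ 0.858 m/s

Central (radial) force ⇒ zero torque about the center ⇒ m v r is constant.
v₂ = v₁ r₁ / r₂ = (1.89)(1.78) / (3.92) = 0.8582 m/s.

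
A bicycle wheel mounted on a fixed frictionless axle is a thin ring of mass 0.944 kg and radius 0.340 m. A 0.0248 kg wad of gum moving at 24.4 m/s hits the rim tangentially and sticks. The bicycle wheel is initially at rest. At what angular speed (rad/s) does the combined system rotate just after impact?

|ω_f| ≈ 1.84 rad/s

About the axle the impulsive forces during the collision are internal, so angular momentum about that axis is conserved.
I_p = (0.944)(0.340)² = 0.1091 kg·m². Taking the sense of the wad of gum's angular momentum as positive, L_{wad} = m v R = (0.0248)(24.4)(0.340) = 0.2057 kg·m²/s.
L_i = 0 + 0.2057 = 0.2057 kg·m²/s.
After sticking, I_f = I_p + m R² = 0.1091 + (0.0248)(0.340)² = 0.1120 kg·m².
ω_f = L_i / I_f = 0.2057 / 0.1120 = 1.837 rad/s.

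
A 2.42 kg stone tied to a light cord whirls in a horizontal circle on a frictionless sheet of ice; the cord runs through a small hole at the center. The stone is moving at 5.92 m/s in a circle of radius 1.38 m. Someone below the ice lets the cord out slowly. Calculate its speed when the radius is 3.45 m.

Central (radial) force ⇒ zero torque about the center ⇒ m v r is constant.
v₂ = v₁ r₁ / r₂ = (5.92)(1.38) / (3.45) = 2.368 m/s.

v₂ ≈ 2.37 m/s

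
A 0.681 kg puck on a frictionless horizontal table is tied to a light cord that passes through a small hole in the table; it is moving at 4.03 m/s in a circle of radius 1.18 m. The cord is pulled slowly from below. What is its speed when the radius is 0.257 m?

v₂ ≈ 18.5 m/s

The only horizontal force on the mass is along the cord (radial), so it exerts no torque about the hole and angular momentum m v r is conserved.
v₂ = v₁ r₁ / r₂ = (4.03)(1.18) / (0.257) = 18.50 m/s.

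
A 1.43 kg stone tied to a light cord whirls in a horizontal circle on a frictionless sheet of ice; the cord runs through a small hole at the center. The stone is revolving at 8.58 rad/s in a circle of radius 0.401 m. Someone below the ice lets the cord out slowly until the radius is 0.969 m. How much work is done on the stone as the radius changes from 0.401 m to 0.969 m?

W ≈ -7.01 J

No torque about the axis ⇒ m r₁² ω₁ = m r₂² ω₂.
ω₂ = ω₁ (r₁/r₂)² = (8.58)(0.401/0.969)² = 1.469 rad/s.
W = ΔKE = ½m(v₂² − v₁²) = -7.014 J.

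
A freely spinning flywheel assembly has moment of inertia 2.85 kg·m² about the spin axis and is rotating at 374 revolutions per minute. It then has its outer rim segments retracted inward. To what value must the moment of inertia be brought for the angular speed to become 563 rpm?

I₂ ≈ 1.89 kg·m²

No external torque acts about the spin axis, so angular momentum is conserved.
I₂ = I₁ω₁ / ω₂ = (2.85)(374) / (563) = 1.893 kg·m².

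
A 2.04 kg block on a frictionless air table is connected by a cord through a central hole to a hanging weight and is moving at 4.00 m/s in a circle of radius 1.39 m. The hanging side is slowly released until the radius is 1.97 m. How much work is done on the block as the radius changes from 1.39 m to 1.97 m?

W ≈ -8.20 J

The only horizontal force on the mass is along the cord (radial), so it exerts no torque about the hole and angular momentum m v r is conserved.
v₂ = v₁ r₁ / r₂ = (4.00)(1.39) / (1.97) = 2.822 m/s.
W = ΔKE = ½m(v₂² − v₁²) = -8.195 J.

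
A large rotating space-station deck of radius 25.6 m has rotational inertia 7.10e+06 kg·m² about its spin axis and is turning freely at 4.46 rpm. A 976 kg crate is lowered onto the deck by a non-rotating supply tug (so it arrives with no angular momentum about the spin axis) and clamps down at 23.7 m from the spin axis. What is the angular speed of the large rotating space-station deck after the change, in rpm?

No external torque acts about the spin axis; L_before = L_after.
Added inertia Σmr² = (976)(23.7)² = 5.482e+05 kg·m²; I_f = 7.100e+06 + 5.482e+05 = 7.648e+06 kg·m².
ω_f = I_p ω_i / I_f = (7.100e+06)(4.46) / 7.648e+06 = 4.140 rpm.

ω_f ≈ 4.14 rpm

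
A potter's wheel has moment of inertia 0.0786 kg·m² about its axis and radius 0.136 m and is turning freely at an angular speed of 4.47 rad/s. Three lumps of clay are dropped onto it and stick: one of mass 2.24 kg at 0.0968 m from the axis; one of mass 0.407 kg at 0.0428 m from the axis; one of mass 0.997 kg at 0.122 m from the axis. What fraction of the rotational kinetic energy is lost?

fraction ≈ 0.318

No external torque acts about the axis; L_before = L_after.
Added inertia Σmr² = (2.24)(0.0968)² + (0.407)(0.0428)² + (0.997)(0.122)² = 0.03657 kg·m²; I_f = 0.07860 + 0.03657 = 0.1152 kg·m².
ω_f = I_p ω_i / I_f = (0.07860)(4.47) / 0.1152 = 3.051 rad/s.
KE_i = ½(0.07860)(4.470 rad/s)² = 0.7852 J; KE_f = ½(0.1152)(3.051)² = 0.5359 J.
Fraction lost = 0.3176.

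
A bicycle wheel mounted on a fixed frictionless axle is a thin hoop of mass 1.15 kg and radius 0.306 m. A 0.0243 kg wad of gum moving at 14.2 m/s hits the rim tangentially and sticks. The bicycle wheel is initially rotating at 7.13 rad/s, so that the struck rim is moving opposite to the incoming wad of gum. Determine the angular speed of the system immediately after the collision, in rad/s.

|ω_f| ≈ 6.02 rad/s

The axle reaction passes through the axle and exerts no torque about it; angular momentum about the axle is conserved through the impact.
I_p = (1.15)(0.306)² = 0.1077 kg·m². Taking the sense of the wad of gum's angular momentum as positive, L_{wad} = m v R = (0.0243)(14.2)(0.306) = 0.1056 kg·m²/s.
L_i = −I_p ω_p + m v R = −(0.1077)(7.13) + 0.1056 = -0.6622 kg·m²/s.
After sticking, I_f = I_p + m R² = 0.1077 + (0.0243)(0.306)² = 0.1100 kg·m².
ω_f = L_i / I_f = -0.6622 / 0.1100 = -6.022 rad/s.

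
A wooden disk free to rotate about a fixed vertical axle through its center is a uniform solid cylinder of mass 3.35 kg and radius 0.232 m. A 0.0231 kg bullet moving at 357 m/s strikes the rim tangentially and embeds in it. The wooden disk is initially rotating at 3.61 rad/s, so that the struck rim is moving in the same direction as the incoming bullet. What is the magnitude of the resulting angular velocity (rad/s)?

The axle reaction passes through the axle and exerts no torque about it; angular momentum about the axle is conserved through the impact.
I_p = ½(3.35)(0.232)² = 0.09016 kg·m². Taking the sense of the bullet's angular momentum as positive, L_{bullet} = m v R = (0.0231)(357)(0.232) = 1.913 kg·m²/s.
L_i = +I_p ω_p + m v R = +(0.09016)(3.61) + 1.913 = 2.239 kg·m²/s.
After sticking, I_f = I_p + m R² = 0.09016 + (0.0231)(0.232)² = 0.09140 kg·m².
ω_f = L_i / I_f = 2.239 / 0.09140 = 24.49 rad/s.

|ω_f| ≈ 24.5 rad/s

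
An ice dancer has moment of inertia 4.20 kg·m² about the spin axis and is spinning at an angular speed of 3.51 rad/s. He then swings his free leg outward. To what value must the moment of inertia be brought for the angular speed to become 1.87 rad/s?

Angular momentum about the spin axis is conserved since the torque about it is zero.
I₂ = I₁ω₁ / ω₂ = (4.20)(3.51) / (1.87) = 7.883 kg·m².

I₂ ≈ 7.88 kg·m²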